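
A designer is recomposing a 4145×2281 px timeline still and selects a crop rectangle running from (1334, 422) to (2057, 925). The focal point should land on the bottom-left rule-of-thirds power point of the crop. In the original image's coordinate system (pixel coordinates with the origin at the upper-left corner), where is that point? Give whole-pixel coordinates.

(1575, 757)

Crop width = 2057 − 1334 = 723 px; one third is 241.00 px.
Crop height = 925 − 422 = 503 px; one third is 167.67 px.
The bottom-left point is one-third across and two-thirds down within the crop:
x = 1334 + 1 × 241.00 ≈ 1575; y = 422 + 2 × 167.67 ≈ 757.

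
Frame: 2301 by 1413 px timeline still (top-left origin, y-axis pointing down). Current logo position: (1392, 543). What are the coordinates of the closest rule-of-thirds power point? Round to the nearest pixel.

x = 1534 px, y = 471 px

Third lines: x ∈ {767, 1534}, y ∈ {471, 942}.
1392 is closer to x = 1534; 543 is closer to y = 471.
So the nearest intersection is the upper-right power point.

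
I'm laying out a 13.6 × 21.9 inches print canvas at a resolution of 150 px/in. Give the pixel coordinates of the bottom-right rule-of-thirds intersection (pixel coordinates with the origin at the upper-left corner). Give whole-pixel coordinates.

In pixels the canvas is 13.6 × 150 = 2040 wide and 21.9 × 150 = 3285 tall.
The bottom-right point is two-thirds across and two-thirds down:
x = 2 × 2040/3 ≈ 1360; y = 2 × 3285/3 ≈ 2190.

(1360, 2190)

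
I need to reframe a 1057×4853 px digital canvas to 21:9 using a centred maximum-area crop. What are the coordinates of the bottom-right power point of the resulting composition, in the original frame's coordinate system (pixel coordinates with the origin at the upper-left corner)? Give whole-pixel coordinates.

x = 705 px, y = 2502 px

1057/4853 < 21/9, so the 21:9 crop keeps the full width 1057 and trims height to 1057 × 9/21 = 453.00 px.
Top offset = (4853 − 453.00)/2 = 2200.00 px; left offset = 0.
Bottom-right is two-thirds across and two-thirds down within the crop:
x = 0.00 + 2 × 1057.00/3 ≈ 705; y = 2200.00 + 2 × 453.00/3 ≈ 2502.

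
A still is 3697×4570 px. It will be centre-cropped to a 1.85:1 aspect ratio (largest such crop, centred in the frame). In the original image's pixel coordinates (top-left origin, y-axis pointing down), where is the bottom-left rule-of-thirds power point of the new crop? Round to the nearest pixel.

3697/4570 < 1.85/1, so the 1.85:1 crop keeps the full width 3697 and trims height to 3697 × 1/1.85 = 1998.38 px.
Top offset = (4570 − 1998.38)/2 = 1285.81 px; left offset = 0.
Bottom-left is one-third across and two-thirds down within the crop:
x = 0.00 + 1 × 3697.00/3 ≈ 1232; y = 1285.81 + 2 × 1998.38/3 ≈ 2618.

x = 1232 px, y = 2618 px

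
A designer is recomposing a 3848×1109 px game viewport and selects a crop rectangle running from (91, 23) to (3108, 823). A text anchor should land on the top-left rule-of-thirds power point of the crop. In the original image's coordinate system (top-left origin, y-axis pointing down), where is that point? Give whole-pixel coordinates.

Crop width = 3108 − 91 = 3017 px; one third is 1005.67 px.
Crop height = 823 − 23 = 800 px; one third is 266.67 px.
The top-left point is one-third across and one-third down within the crop:
x = 91 + 1 × 1005.67 ≈ 1097; y = 23 + 1 × 266.67 ≈ 290.

x = 1097 px, y = 290 px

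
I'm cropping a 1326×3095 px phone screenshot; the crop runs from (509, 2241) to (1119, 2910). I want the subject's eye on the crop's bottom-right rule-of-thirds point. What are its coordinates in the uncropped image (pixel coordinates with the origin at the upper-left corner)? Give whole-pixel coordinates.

Crop width = 1119 − 509 = 610 px; one third is 203.33 px.
Crop height = 2910 − 2241 = 669 px; one third is 223.00 px.
The bottom-right point is two-thirds across and two-thirds down within the crop:
x = 509 + 2 × 203.33 ≈ 916; y = 2241 + 2 × 223.00 ≈ 2687.

x = 916 px, y = 2687 px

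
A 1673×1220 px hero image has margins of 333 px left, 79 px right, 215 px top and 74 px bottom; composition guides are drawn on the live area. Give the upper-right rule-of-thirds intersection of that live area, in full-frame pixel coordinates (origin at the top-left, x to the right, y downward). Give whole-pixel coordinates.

Content width = 1673 − 333 − 79 = 1261 px; content height = 1220 − 215 − 74 = 931 px.
Upper-right is two-thirds across and one-third down within the live area.
x = 333 + 2 × 1261/3 = 333 + 840.67 ≈ 1174
y = 215 + 1 × 931/3 = 215 + 310.33 ≈ 525

(1174, 525)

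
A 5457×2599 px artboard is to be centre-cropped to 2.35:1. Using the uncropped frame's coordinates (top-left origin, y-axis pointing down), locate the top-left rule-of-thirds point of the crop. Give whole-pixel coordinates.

(1819, 912)

5457/2599 < 2.35/1, so the 2.35:1 crop keeps the full width 5457 and trims height to 5457 × 1/2.35 = 2322.13 px.
Top offset = (2599 − 2322.13)/2 = 138.44 px; left offset = 0.
Top-left is one-third across and one-third down within the crop:
x = 0.00 + 1 × 5457.00/3 ≈ 1819; y = 138.44 + 1 × 2322.13/3 ≈ 912.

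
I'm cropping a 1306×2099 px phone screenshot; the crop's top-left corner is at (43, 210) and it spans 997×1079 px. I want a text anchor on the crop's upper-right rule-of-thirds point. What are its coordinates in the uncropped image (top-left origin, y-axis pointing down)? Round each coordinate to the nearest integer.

One third of the crop width 997 is 332.33 px.
One third of the crop height 1079 is 359.67 px.
The upper-right point is two-thirds across and one-third down within the crop:
x = 43 + 2 × 332.33 ≈ 708; y = 210 + 1 × 359.67 ≈ 570.

x = 708 px, y = 570 px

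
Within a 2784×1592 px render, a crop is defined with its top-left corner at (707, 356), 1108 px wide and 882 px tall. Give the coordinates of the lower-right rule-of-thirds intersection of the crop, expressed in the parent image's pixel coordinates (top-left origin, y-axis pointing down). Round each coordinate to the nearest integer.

One third of the crop width 1108 is 369.33 px.
One third of the crop height 882 is 294.00 px.
The lower-right point is two-thirds across and two-thirds down within the crop:
x = 707 + 2 × 369.33 ≈ 1446; y = 356 + 2 × 294.00 ≈ 944.

(1446, 944)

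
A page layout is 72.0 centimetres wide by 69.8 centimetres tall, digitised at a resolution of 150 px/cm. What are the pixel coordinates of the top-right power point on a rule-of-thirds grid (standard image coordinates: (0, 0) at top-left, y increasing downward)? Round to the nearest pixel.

In pixels the canvas is 72.0 × 150 = 10800 wide and 69.8 × 150 = 10470 tall.
The top-right point is two-thirds across and one-third down:
x = 2 × 10800/3 ≈ 7200; y = 1 × 10470/3 ≈ 3490.

x = 7200 px, y = 3490 px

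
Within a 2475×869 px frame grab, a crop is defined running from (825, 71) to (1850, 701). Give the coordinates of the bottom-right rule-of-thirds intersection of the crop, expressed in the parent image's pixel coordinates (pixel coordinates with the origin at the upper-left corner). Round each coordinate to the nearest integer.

Crop width = 1850 − 825 = 1025 px; one third is 341.67 px.
Crop height = 701 − 71 = 630 px; one third is 210.00 px.
The bottom-right point is two-thirds across and two-thirds down within the crop:
x = 825 + 2 × 341.67 ≈ 1508; y = 71 + 2 × 210.00 ≈ 491.

(1508, 491)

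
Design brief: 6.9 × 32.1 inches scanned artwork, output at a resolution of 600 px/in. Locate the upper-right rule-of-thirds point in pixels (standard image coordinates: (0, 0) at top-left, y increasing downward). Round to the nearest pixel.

(2760, 6420)

In pixels the canvas is 6.9 × 600 = 4140 wide and 32.1 × 600 = 19260 tall.
The upper-right point is two-thirds across and one-third down:
x = 2 × 4140/3 ≈ 2760; y = 1 × 19260/3 ≈ 6420.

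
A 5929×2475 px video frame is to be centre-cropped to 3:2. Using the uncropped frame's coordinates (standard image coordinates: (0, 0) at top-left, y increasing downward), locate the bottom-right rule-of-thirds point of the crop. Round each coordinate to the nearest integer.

5929/2475 > 3/2, so the 3:2 crop keeps the full height 2475 and trims width to 2475 × 3/2 = 3712.50 px.
Left offset = (5929 − 3712.50)/2 = 1108.25 px; top offset = 0.
Bottom-right is two-thirds across and two-thirds down within the crop:
x = 1108.25 + 2 × 3712.50/3 ≈ 3583; y = 0.00 + 2 × 2475.00/3 ≈ 1650.

x = 3583 px, y = 1650 px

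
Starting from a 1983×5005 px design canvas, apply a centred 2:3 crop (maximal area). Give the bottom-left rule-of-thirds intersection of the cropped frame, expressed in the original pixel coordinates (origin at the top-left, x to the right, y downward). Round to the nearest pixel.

1983/5005 < 2/3, so the 2:3 crop keeps the full width 1983 and trims height to 1983 × 3/2 = 2974.50 px.
Top offset = (5005 − 2974.50)/2 = 1015.25 px; left offset = 0.
Bottom-left is one-third across and two-thirds down within the crop:
x = 0.00 + 1 × 1983.00/3 ≈ 661; y = 1015.25 + 2 × 2974.50/3 ≈ 2998.

x = 661 px, y = 2998 px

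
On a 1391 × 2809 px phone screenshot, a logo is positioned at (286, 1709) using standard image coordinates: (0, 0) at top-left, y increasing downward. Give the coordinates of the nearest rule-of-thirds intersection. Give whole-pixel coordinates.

Third lines: x ∈ {464, 927}, y ∈ {936, 1873}.
286 is closer to x = 464; 1709 is closer to y = 1873.
So the nearest intersection is the lower-left power point.

x = 464 px, y = 1873 px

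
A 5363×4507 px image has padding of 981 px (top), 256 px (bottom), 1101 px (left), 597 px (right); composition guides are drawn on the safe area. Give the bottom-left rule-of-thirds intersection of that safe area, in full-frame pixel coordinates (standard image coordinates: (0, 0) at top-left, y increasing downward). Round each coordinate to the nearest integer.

x = 2323 px, y = 3161 px

Content width = 5363 − 1101 − 597 = 3665 px; content height = 4507 − 981 − 256 = 3270 px.
Bottom-left is one-third across and two-thirds down within the safe area.
x = 1101 + 1 × 3665/3 = 1101 + 1221.67 ≈ 2323
y = 981 + 2 × 3270/3 = 981 + 2180.00 ≈ 3161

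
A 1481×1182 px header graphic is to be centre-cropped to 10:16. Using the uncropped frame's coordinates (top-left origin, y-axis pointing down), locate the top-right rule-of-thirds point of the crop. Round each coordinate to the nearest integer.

1481/1182 > 10/16, so the 10:16 crop keeps the full height 1182 and trims width to 1182 × 10/16 = 738.75 px.
Left offset = (1481 − 738.75)/2 = 371.12 px; top offset = 0.
Top-right is two-thirds across and one-third down within the crop:
x = 371.12 + 2 × 738.75/3 ≈ 864; y = 0.00 + 1 × 1182.00/3 ≈ 394.

(864, 394)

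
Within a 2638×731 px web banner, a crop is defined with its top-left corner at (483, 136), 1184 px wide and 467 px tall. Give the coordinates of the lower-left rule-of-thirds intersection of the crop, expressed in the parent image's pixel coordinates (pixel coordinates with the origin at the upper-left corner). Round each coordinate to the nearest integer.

(878, 447)

One third of the crop width 1184 is 394.67 px.
One third of the crop height 467 is 155.67 px.
The lower-left point is one-third across and two-thirds down within the crop:
x = 483 + 1 × 394.67 ≈ 878; y = 136 + 2 × 155.67 ≈ 447.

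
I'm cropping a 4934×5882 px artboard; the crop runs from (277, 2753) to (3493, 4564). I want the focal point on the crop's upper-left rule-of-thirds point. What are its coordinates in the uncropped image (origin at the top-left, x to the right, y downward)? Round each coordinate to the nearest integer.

x = 1349 px, y = 3357 px

Crop width = 3493 − 277 = 3216 px; one third is 1072.00 px.
Crop height = 4564 − 2753 = 1811 px; one third is 603.67 px.
The upper-left point is one-third across and one-third down within the crop:
x = 277 + 1 × 1072.00 ≈ 1349; y = 2753 + 1 × 603.67 ≈ 3357.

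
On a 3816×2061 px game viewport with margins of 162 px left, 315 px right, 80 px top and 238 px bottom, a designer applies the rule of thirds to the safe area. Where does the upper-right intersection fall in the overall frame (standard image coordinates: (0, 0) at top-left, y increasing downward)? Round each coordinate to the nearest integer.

(2388, 661)

Content width = 3816 − 162 − 315 = 3339 px; content height = 2061 − 80 − 238 = 1743 px.
Upper-right is two-thirds across and one-third down within the safe area.
x = 162 + 2 × 3339/3 = 162 + 2226.00 ≈ 2388
y = 80 + 1 × 1743/3 = 80 + 581.00 ≈ 661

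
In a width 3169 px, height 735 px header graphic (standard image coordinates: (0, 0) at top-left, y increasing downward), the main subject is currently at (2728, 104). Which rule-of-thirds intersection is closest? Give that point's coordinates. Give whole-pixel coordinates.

Third lines: x ∈ {1056, 2113}, y ∈ {245, 490}.
2728 is closer to x = 2113; 104 is closer to y = 245.
So the nearest intersection is the upper-right power point.

x = 2113 px, y = 245 px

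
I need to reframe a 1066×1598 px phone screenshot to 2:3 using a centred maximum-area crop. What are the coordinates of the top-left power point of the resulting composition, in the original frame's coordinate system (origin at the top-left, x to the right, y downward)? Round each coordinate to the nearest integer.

(355, 533)

1066/1598 > 2/3, so the 2:3 crop keeps the full height 1598 and trims width to 1598 × 2/3 = 1065.33 px.
Left offset = (1066 − 1065.33)/2 = 0.33 px; top offset = 0.
Top-left is one-third across and one-third down within the crop:
x = 0.33 + 1 × 1065.33/3 ≈ 355; y = 0.00 + 1 × 1598.00/3 ≈ 533.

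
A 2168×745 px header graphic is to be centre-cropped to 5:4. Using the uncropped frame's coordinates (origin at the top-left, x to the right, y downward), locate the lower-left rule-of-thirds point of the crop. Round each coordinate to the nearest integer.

2168/745 > 5/4, so the 5:4 crop keeps the full height 745 and trims width to 745 × 5/4 = 931.25 px.
Left offset = (2168 − 931.25)/2 = 618.38 px; top offset = 0.
Lower-left is one-third across and two-thirds down within the crop:
x = 618.38 + 1 × 931.25/3 ≈ 929; y = 0.00 + 2 × 745.00/3 ≈ 497.

(929, 497)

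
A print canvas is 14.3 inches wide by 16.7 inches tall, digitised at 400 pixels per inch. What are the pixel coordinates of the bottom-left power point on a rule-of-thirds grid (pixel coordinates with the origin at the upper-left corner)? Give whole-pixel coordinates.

x = 1907 px, y = 4453 px

In pixels the canvas is 14.3 × 400 = 5720 wide and 16.7 × 400 = 6680 tall.
The bottom-left point is one-third across and two-thirds down:
x = 1 × 5720/3 ≈ 1907; y = 2 × 6680/3 ≈ 4453.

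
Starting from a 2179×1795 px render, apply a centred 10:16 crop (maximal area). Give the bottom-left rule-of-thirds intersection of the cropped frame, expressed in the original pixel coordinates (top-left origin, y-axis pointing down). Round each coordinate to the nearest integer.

2179/1795 > 10/16, so the 10:16 crop keeps the full height 1795 and trims width to 1795 × 10/16 = 1121.88 px.
Left offset = (2179 − 1121.88)/2 = 528.56 px; top offset = 0.
Bottom-left is one-third across and two-thirds down within the crop:
x = 528.56 + 1 × 1121.88/3 ≈ 903; y = 0.00 + 2 × 1795.00/3 ≈ 1197.

x = 903 px, y = 1197 px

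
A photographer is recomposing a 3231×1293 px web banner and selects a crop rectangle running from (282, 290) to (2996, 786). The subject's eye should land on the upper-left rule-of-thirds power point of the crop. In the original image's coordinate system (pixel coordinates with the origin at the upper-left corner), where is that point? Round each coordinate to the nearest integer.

Crop width = 2996 − 282 = 2714 px; one third is 904.67 px.
Crop height = 786 − 290 = 496 px; one third is 165.33 px.
The upper-left point is one-third across and one-third down within the crop:
x = 282 + 1 × 904.67 ≈ 1187; y = 290 + 1 × 165.33 ≈ 455.

x = 1187 px, y = 455 px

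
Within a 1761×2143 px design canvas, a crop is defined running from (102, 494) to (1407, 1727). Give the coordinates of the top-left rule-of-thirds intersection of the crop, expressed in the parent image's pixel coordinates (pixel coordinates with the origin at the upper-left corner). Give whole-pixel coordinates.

Crop width = 1407 − 102 = 1305 px; one third is 435.00 px.
Crop height = 1727 − 494 = 1233 px; one third is 411.00 px.
The top-left point is one-third across and one-third down within the crop:
x = 102 + 1 × 435.00 ≈ 537; y = 494 + 1 × 411.00 ≈ 905.

x = 537 px, y = 905 px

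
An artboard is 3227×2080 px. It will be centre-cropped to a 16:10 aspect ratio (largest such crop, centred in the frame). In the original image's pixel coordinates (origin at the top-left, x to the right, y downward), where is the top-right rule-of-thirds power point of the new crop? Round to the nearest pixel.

3227/2080 < 16/10, so the 16:10 crop keeps the full width 3227 and trims height to 3227 × 10/16 = 2016.88 px.
Top offset = (2080 − 2016.88)/2 = 31.56 px; left offset = 0.
Top-right is two-thirds across and one-third down within the crop:
x = 0.00 + 2 × 3227.00/3 ≈ 2151; y = 31.56 + 1 × 2016.88/3 ≈ 704.

(2151, 704)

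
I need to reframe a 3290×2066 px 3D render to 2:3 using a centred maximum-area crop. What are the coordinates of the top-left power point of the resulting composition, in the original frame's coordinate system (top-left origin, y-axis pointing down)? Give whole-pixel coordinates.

3290/2066 > 2/3, so the 2:3 crop keeps the full height 2066 and trims width to 2066 × 2/3 = 1377.33 px.
Left offset = (3290 − 1377.33)/2 = 956.33 px; top offset = 0.
Top-left is one-third across and one-third down within the crop:
x = 956.33 + 1 × 1377.33/3 ≈ 1415; y = 0.00 + 1 × 2066.00/3 ≈ 689.

(1415, 689)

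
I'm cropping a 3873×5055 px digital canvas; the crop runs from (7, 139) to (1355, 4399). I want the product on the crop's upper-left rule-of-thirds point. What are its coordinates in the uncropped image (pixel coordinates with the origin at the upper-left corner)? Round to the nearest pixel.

x = 456 px, y = 1559 px

Crop width = 1355 − 7 = 1348 px; one third is 449.33 px.
Crop height = 4399 − 139 = 4260 px; one third is 1420.00 px.
The upper-left point is one-third across and one-third down within the crop:
x = 7 + 1 × 449.33 ≈ 456; y = 139 + 1 × 1420.00 ≈ 1559.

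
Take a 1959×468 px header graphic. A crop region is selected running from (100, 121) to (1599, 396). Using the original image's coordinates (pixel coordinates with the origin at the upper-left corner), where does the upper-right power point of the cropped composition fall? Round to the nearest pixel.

Crop width = 1599 − 100 = 1499 px; one third is 499.67 px.
Crop height = 396 − 121 = 275 px; one third is 91.67 px.
The upper-right point is two-thirds across and one-third down within the crop:
x = 100 + 2 × 499.67 ≈ 1099; y = 121 + 1 × 91.67 ≈ 213.

x = 1099 px, y = 213 px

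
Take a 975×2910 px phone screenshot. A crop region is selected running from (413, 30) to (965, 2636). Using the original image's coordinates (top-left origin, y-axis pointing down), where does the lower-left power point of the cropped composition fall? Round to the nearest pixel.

Crop width = 965 − 413 = 552 px; one third is 184.00 px.
Crop height = 2636 − 30 = 2606 px; one third is 868.67 px.
The lower-left point is one-third across and two-thirds down within the crop:
x = 413 + 1 × 184.00 ≈ 597; y = 30 + 2 × 868.67 ≈ 1767.

(597, 1767)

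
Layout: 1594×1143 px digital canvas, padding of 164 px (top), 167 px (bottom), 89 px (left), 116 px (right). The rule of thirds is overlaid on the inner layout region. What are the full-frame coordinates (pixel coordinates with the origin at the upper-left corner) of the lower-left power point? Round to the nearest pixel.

x = 552 px, y = 705 px

Content width = 1594 − 89 − 116 = 1389 px; content height = 1143 − 164 − 167 = 812 px.
Lower-left is one-third across and two-thirds down within the inner layout region.
x = 89 + 1 × 1389/3 = 89 + 463.00 ≈ 552
y = 164 + 2 × 812/3 = 164 + 541.33 ≈ 705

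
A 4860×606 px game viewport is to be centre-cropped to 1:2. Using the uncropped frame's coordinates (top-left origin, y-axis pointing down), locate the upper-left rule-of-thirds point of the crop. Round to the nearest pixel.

(2380, 202)

4860/606 > 1/2, so the 1:2 crop keeps the full height 606 and trims width to 606 × 1/2 = 303.00 px.
Left offset = (4860 − 303.00)/2 = 2278.50 px; top offset = 0.
Upper-left is one-third across and one-third down within the crop:
x = 2278.50 + 1 × 303.00/3 ≈ 2380; y = 0.00 + 1 × 606.00/3 ≈ 202.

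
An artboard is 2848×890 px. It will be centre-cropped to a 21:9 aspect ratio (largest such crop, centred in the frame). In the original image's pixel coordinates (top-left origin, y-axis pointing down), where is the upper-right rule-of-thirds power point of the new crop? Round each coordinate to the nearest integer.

x = 1770 px, y = 297 px

2848/890 > 21/9, so the 21:9 crop keeps the full height 890 and trims width to 890 × 21/9 = 2076.67 px.
Left offset = (2848 − 2076.67)/2 = 385.67 px; top offset = 0.
Upper-right is two-thirds across and one-third down within the crop:
x = 385.67 + 2 × 2076.67/3 ≈ 1770; y = 0.00 + 1 × 890.00/3 ≈ 297.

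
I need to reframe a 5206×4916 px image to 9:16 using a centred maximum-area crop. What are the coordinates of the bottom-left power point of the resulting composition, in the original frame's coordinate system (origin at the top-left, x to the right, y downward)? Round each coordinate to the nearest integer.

x = 2142 px, y = 3277 px

5206/4916 > 9/16, so the 9:16 crop keeps the full height 4916 and trims width to 4916 × 9/16 = 2765.25 px.
Left offset = (5206 − 2765.25)/2 = 1220.38 px; top offset = 0.
Bottom-left is one-third across and two-thirds down within the crop:
x = 1220.38 + 1 × 2765.25/3 ≈ 2142; y = 0.00 + 2 × 4916.00/3 ≈ 3277.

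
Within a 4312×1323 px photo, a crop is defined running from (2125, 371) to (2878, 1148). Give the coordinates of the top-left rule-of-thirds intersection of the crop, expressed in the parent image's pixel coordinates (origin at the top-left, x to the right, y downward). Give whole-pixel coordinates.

x = 2376 px, y = 630 px

Crop width = 2878 − 2125 = 753 px; one third is 251.00 px.
Crop height = 1148 − 371 = 777 px; one third is 259.00 px.
The top-left point is one-third across and one-third down within the crop:
x = 2125 + 1 × 251.00 ≈ 2376; y = 371 + 1 × 259.00 ≈ 630.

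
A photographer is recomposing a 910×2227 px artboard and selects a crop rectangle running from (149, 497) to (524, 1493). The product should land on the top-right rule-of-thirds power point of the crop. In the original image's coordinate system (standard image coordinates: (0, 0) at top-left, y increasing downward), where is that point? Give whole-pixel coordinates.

Crop width = 524 − 149 = 375 px; one third is 125.00 px.
Crop height = 1493 − 497 = 996 px; one third is 332.00 px.
The top-right point is two-thirds across and one-third down within the crop:
x = 149 + 2 × 125.00 ≈ 399; y = 497 + 1 × 332.00 ≈ 829.

x = 399 px, y = 829 px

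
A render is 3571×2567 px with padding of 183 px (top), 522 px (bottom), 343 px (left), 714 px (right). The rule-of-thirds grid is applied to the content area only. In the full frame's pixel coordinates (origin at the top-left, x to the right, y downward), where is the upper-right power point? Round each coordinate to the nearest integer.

x = 2019 px, y = 804 px

Content width = 3571 − 343 − 714 = 2514 px; content height = 2567 − 183 − 522 = 1862 px.
Upper-right is two-thirds across and one-third down within the content area.
x = 343 + 2 × 2514/3 = 343 + 1676.00 ≈ 2019
y = 183 + 1 × 1862/3 = 183 + 620.67 ≈ 804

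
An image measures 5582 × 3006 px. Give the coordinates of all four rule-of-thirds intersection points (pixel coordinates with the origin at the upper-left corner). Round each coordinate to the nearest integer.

One third of 5582 is 1860.67; one third of 3006 is 1002.
Vertical third lines at x = 1861 and x = 3721; horizontal third lines at y = 1002 and y = 2004.

(1861, 1002), (3721, 1002), (1861, 2004), (3721, 2004)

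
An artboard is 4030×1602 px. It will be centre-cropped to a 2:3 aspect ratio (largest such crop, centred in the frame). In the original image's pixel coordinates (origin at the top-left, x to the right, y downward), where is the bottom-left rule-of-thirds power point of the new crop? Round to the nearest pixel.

x = 1837 px, y = 1068 px

4030/1602 > 2/3, so the 2:3 crop keeps the full height 1602 and trims width to 1602 × 2/3 = 1068.00 px.
Left offset = (4030 − 1068.00)/2 = 1481.00 px; top offset = 0.
Bottom-left is one-third across and two-thirds down within the crop:
x = 1481.00 + 1 × 1068.00/3 ≈ 1837; y = 0.00 + 2 × 1602.00/3 ≈ 1068.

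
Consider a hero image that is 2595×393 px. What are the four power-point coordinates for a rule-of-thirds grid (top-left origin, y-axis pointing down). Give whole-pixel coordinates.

(865, 131), (1730, 131), (865, 262), (1730, 262)

One third of 2595 is 865; one third of 393 is 131.
Vertical third lines at x = 865 and x = 1730; horizontal third lines at y = 131 and y = 262.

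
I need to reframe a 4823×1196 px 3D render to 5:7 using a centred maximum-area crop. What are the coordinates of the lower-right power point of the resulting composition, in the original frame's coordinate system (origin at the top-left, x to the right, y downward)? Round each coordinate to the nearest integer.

(2554, 797)

4823/1196 > 5/7, so the 5:7 crop keeps the full height 1196 and trims width to 1196 × 5/7 = 854.29 px.
Left offset = (4823 − 854.29)/2 = 1984.36 px; top offset = 0.
Lower-right is two-thirds across and two-thirds down within the crop:
x = 1984.36 + 2 × 854.29/3 ≈ 2554; y = 0.00 + 2 × 1196.00/3 ≈ 797.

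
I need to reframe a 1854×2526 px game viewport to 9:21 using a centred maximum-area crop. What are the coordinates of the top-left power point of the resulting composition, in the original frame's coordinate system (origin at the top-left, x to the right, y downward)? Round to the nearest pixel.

(747, 842)

1854/2526 > 9/21, so the 9:21 crop keeps the full height 2526 and trims width to 2526 × 9/21 = 1082.57 px.
Left offset = (1854 − 1082.57)/2 = 385.71 px; top offset = 0.
Top-left is one-third across and one-third down within the crop:
x = 385.71 + 1 × 1082.57/3 ≈ 747; y = 0.00 + 1 × 2526.00/3 ≈ 842.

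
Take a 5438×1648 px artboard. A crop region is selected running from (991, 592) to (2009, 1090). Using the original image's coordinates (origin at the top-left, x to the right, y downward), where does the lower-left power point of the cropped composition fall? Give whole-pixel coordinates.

(1330, 924)

Crop width = 2009 − 991 = 1018 px; one third is 339.33 px.
Crop height = 1090 − 592 = 498 px; one third is 166.00 px.
The lower-left point is one-third across and two-thirds down within the crop:
x = 991 + 1 × 339.33 ≈ 1330; y = 592 + 2 × 166.00 ≈ 924.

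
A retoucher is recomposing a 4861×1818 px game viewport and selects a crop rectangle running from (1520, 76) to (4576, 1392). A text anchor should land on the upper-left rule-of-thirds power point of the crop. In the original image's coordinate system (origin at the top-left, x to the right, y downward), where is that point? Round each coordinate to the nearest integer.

(2539, 515)

Crop width = 4576 − 1520 = 3056 px; one third is 1018.67 px.
Crop height = 1392 − 76 = 1316 px; one third is 438.67 px.
The upper-left point is one-third across and one-third down within the crop:
x = 1520 + 1 × 1018.67 ≈ 2539; y = 76 + 1 × 438.67 ≈ 515.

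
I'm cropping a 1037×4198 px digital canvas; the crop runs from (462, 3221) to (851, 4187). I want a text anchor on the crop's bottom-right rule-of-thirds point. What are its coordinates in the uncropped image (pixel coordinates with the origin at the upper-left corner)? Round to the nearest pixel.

Crop width = 851 − 462 = 389 px; one third is 129.67 px.
Crop height = 4187 − 3221 = 966 px; one third is 322.00 px.
The bottom-right point is two-thirds across and two-thirds down within the crop:
x = 462 + 2 × 129.67 ≈ 721; y = 3221 + 2 × 322.00 ≈ 3865.

x = 721 px, y = 3865 px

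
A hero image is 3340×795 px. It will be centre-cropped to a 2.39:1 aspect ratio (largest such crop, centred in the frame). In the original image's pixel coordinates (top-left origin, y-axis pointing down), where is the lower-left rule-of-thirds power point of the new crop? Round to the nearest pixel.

x = 1353 px, y = 530 px

3340/795 > 2.39/1, so the 2.39:1 crop keeps the full height 795 and trims width to 795 × 2.39/1 = 1900.05 px.
Left offset = (3340 − 1900.05)/2 = 719.97 px; top offset = 0.
Lower-left is one-third across and two-thirds down within the crop:
x = 719.97 + 1 × 1900.05/3 ≈ 1353; y = 0.00 + 2 × 795.00/3 ≈ 530.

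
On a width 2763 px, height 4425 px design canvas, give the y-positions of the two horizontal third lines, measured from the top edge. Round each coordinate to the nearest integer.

4425 / 3 = 1475, so the horizontal lines sit at one and two thirds of 4425.

y = 1475 px and y = 2950 px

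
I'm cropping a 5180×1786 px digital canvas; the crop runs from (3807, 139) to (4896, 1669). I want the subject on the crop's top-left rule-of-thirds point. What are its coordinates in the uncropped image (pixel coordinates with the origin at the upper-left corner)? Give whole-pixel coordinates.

Crop width = 4896 − 3807 = 1089 px; one third is 363.00 px.
Crop height = 1669 − 139 = 1530 px; one third is 510.00 px.
The top-left point is one-third across and one-third down within the crop:
x = 3807 + 1 × 363.00 ≈ 4170; y = 139 + 1 × 510.00 ≈ 649.

(4170, 649)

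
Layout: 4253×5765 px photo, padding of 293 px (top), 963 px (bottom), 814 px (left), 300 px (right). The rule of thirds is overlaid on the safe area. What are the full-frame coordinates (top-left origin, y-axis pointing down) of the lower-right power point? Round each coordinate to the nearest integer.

Content width = 4253 − 814 − 300 = 3139 px; content height = 5765 − 293 − 963 = 4509 px.
Lower-right is two-thirds across and two-thirds down within the safe area.
x = 814 + 2 × 3139/3 = 814 + 2092.67 ≈ 2907
y = 293 + 2 × 4509/3 = 293 + 3006.00 ≈ 3299

(2907, 3299)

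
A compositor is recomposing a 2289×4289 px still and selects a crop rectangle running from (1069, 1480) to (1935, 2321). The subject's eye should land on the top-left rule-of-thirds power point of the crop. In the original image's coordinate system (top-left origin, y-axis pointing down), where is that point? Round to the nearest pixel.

x = 1358 px, y = 1760 px

Crop width = 1935 − 1069 = 866 px; one third is 288.67 px.
Crop height = 2321 − 1480 = 841 px; one third is 280.33 px.
The top-left point is one-third across and one-third down within the crop:
x = 1069 + 1 × 288.67 ≈ 1358; y = 1480 + 1 × 280.33 ≈ 1760.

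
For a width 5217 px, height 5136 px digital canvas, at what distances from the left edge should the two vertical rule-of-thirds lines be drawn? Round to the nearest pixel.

x = 1739 px and x = 3478 px

5217 / 3 = 1739, so the vertical lines sit at one and two thirds of 5217.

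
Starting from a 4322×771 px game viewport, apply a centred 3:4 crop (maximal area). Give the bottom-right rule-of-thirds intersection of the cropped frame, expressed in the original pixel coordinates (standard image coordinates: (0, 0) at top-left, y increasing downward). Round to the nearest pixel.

4322/771 > 3/4, so the 3:4 crop keeps the full height 771 and trims width to 771 × 3/4 = 578.25 px.
Left offset = (4322 − 578.25)/2 = 1871.88 px; top offset = 0.
Bottom-right is two-thirds across and two-thirds down within the crop:
x = 1871.88 + 2 × 578.25/3 ≈ 2257; y = 0.00 + 2 × 771.00/3 ≈ 514.

(2257, 514)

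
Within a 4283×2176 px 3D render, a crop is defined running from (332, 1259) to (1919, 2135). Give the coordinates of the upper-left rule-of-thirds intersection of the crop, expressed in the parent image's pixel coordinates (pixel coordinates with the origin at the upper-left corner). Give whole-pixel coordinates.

(861, 1551)

Crop width = 1919 − 332 = 1587 px; one third is 529.00 px.
Crop height = 2135 − 1259 = 876 px; one third is 292.00 px.
The upper-left point is one-third across and one-third down within the crop:
x = 332 + 1 × 529.00 ≈ 861; y = 1259 + 1 × 292.00 ≈ 1551.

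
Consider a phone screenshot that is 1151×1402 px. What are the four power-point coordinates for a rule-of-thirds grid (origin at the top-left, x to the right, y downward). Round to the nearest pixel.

One third of 1151 is 383.67; one third of 1402 is 467.33.
Vertical third lines at x = 384 and x = 767; horizontal third lines at y = 467 and y = 935.

(384, 467), (767, 467), (384, 935), (767, 935)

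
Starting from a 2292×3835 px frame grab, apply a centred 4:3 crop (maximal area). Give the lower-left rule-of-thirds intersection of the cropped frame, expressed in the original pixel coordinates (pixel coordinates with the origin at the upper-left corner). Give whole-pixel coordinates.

2292/3835 < 4/3, so the 4:3 crop keeps the full width 2292 and trims height to 2292 × 3/4 = 1719.00 px.
Top offset = (3835 − 1719.00)/2 = 1058.00 px; left offset = 0.
Lower-left is one-third across and two-thirds down within the crop:
x = 0.00 + 1 × 2292.00/3 ≈ 764; y = 1058.00 + 2 × 1719.00/3 ≈ 2204.

x = 764 px, y = 2204 px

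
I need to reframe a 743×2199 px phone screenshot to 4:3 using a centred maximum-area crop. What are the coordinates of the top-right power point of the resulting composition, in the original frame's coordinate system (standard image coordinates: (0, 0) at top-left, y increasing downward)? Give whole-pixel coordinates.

x = 495 px, y = 1007 px

743/2199 < 4/3, so the 4:3 crop keeps the full width 743 and trims height to 743 × 3/4 = 557.25 px.
Top offset = (2199 − 557.25)/2 = 820.88 px; left offset = 0.
Top-right is two-thirds across and one-third down within the crop:
x = 0.00 + 2 × 743.00/3 ≈ 495; y = 820.88 + 1 × 557.25/3 ≈ 1007.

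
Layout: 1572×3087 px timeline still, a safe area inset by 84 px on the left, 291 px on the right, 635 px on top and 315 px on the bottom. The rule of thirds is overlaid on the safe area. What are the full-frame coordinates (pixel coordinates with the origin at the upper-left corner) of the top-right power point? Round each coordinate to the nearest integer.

(882, 1347)

Content width = 1572 − 84 − 291 = 1197 px; content height = 3087 − 635 − 315 = 2137 px.
Top-right is two-thirds across and one-third down within the safe area.
x = 84 + 2 × 1197/3 = 84 + 798.00 ≈ 882
y = 635 + 1 × 2137/3 = 635 + 712.33 ≈ 1347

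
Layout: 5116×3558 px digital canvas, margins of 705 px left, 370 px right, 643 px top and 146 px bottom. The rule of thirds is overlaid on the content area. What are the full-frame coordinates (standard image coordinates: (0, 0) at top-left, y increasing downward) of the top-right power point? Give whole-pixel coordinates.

x = 3399 px, y = 1566 px

Content width = 5116 − 705 − 370 = 4041 px; content height = 3558 − 643 − 146 = 2769 px.
Top-right is two-thirds across and one-third down within the content area.
x = 705 + 2 × 4041/3 = 705 + 2694.00 ≈ 3399
y = 643 + 1 × 2769/3 = 643 + 923.00 ≈ 1566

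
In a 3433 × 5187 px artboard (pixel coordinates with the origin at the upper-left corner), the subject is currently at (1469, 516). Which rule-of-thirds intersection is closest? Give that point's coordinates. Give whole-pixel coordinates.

x = 1144 px, y = 1729 px

Third lines: x ∈ {1144, 2289}, y ∈ {1729, 3458}.
1469 is closer to x = 1144; 516 is closer to y = 1729.
So the nearest intersection is the upper-left power point.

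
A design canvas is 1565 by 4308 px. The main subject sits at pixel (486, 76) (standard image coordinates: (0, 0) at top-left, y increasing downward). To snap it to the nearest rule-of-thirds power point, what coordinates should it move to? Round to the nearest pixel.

Third lines: x ∈ {522, 1043}, y ∈ {1436, 2872}.
486 is closer to x = 522; 76 is closer to y = 1436.
So the nearest intersection is the upper-left power point.

(522, 1436)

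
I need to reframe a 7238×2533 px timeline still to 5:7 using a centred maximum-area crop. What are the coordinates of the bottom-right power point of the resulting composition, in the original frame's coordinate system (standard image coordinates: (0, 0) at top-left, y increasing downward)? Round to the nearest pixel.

7238/2533 > 5/7, so the 5:7 crop keeps the full height 2533 and trims width to 2533 × 5/7 = 1809.29 px.
Left offset = (7238 − 1809.29)/2 = 2714.36 px; top offset = 0.
Bottom-right is two-thirds across and two-thirds down within the crop:
x = 2714.36 + 2 × 1809.29/3 ≈ 3921; y = 0.00 + 2 × 2533.00/3 ≈ 1689.

(3921, 1689)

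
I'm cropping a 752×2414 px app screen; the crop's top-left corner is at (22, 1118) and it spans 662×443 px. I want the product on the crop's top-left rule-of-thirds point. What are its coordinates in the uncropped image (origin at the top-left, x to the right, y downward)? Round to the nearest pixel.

(243, 1266)

One third of the crop width 662 is 220.67 px.
One third of the crop height 443 is 147.67 px.
The top-left point is one-third across and one-third down within the crop:
x = 22 + 1 × 220.67 ≈ 243; y = 1118 + 1 × 147.67 ≈ 1266.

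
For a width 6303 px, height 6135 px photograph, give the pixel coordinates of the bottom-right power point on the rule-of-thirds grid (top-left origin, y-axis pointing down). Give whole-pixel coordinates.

x = 4202 px, y = 4090 px

The bottom-right point sits two-thirds of the way across and two-thirds of the way down.
x = 2 × 6303/3 ≈ 4202; y = 2 × 6135/3 ≈ 4090.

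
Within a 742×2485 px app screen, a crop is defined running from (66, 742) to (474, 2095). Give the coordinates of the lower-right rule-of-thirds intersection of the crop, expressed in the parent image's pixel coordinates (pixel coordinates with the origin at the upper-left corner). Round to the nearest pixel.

x = 338 px, y = 1644 px

Crop width = 474 − 66 = 408 px; one third is 136.00 px.
Crop height = 2095 − 742 = 1353 px; one third is 451.00 px.
The lower-right point is two-thirds across and two-thirds down within the crop:
x = 66 + 2 × 136.00 ≈ 338; y = 742 + 2 × 451.00 ≈ 1644.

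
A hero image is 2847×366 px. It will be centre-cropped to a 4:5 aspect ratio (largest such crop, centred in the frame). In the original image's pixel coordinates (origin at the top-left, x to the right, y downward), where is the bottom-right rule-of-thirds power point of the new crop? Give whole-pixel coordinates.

x = 1472 px, y = 244 px

2847/366 > 4/5, so the 4:5 crop keeps the full height 366 and trims width to 366 × 4/5 = 292.80 px.
Left offset = (2847 − 292.80)/2 = 1277.10 px; top offset = 0.
Bottom-right is two-thirds across and two-thirds down within the crop:
x = 1277.10 + 2 × 292.80/3 ≈ 1472; y = 0.00 + 2 × 366.00/3 ≈ 244.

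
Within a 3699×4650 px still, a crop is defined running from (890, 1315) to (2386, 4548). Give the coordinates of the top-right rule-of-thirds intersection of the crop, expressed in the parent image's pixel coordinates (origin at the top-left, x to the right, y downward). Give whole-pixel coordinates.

Crop width = 2386 − 890 = 1496 px; one third is 498.67 px.
Crop height = 4548 − 1315 = 3233 px; one third is 1077.67 px.
The top-right point is two-thirds across and one-third down within the crop:
x = 890 + 2 × 498.67 ≈ 1887; y = 1315 + 1 × 1077.67 ≈ 2393.

(1887, 2393)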